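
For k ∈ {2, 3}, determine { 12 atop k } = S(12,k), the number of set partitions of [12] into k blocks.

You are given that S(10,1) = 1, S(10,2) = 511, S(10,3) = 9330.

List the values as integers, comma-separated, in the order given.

@11  (11,1):1·1+0→1, (11,2):511·2+1→1023, (11,3):9330·3+511→28501
@12  (12,2):1023·2+1→2047, (12,3):28501·3+1023→86526
Read S(12,2) = 2047, S(12,3) = 86526.

2047, 86526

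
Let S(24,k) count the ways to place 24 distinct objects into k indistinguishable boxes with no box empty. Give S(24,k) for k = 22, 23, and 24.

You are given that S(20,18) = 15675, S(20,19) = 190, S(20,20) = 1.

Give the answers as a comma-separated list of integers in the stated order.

33902, 276, 1

@21  (21,19):190·19+15675→19285, (21,20):1·20+190→210, (21,21):0·21+1→1
@22  (22,20):210·20+19285→23485, (22,21):1·21+210→231, (22,22):0·22+1→1
@23  (23,21):231·21+23485→28336, (23,22):1·22+231→253, (23,23):0·23+1→1
@24  (24,22):253·22+28336→33902, (24,23):1·23+253→276, (24,24):0·24+1→1
Read S(24,22) = 33902, S(24,23) = 276, S(24,24) = 1.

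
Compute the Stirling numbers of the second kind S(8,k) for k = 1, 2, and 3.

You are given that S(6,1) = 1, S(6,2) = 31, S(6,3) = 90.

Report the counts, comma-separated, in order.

r7: T_7,1=1×1+0=1; T_7,2=2×31+1=63; T_7,3=3×90+31=301
r8: T_8,1=1×1+0=1; T_8,2=2×63+1=127; T_8,3=3×301+63=966
Read S(8,1) = 1, S(8,2) = 127, S(8,3) = 966.

1, 127, 966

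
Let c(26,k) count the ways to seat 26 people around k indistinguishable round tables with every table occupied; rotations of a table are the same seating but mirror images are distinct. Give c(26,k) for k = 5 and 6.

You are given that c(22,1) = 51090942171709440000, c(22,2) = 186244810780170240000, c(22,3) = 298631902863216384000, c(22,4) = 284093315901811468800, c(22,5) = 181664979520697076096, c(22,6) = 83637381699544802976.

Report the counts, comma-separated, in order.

70874145319837672677196800, 35770355645907606826362624

i=23: T(23,2)=51090942171709440000+22·186244810780170240000=4148476779335454720000 | T(23,3)=186244810780170240000+22·298631902863216384000=6756146673770930688000 | T(23,4)=298631902863216384000+22·284093315901811468800=6548684852703068697600 | T(23,5)=284093315901811468800+22·181664979520697076096=4280722865357147142912 | T(23,6)=181664979520697076096+22·83637381699544802976=2021687376910682741568
i=24: T(24,3)=4148476779335454720000+23·6756146673770930688000=159539850276066860544000 | T(24,4)=6756146673770930688000+23·6548684852703068697600=157375898285941510732800 | T(24,5)=6548684852703068697600+23·4280722865357147142912=105005310755917452984576 | T(24,6)=4280722865357147142912+23·2021687376910682741568=50779532534302850198976
i=25: T(25,4)=159539850276066860544000+24·157375898285941510732800=3936561409138663118131200 | T(25,5)=157375898285941510732800+24·105005310755917452984576=2677503356427960382362624 | T(25,6)=105005310755917452984576+24·50779532534302850198976=1323714091579185857760000
i=26: T(26,5)=3936561409138663118131200+25·2677503356427960382362624=70874145319837672677196800 | T(26,6)=2677503356427960382362624+25·1323714091579185857760000=35770355645907606826362624
Read c(26,5) = 70874145319837672677196800, c(26,6) = 35770355645907606826362624.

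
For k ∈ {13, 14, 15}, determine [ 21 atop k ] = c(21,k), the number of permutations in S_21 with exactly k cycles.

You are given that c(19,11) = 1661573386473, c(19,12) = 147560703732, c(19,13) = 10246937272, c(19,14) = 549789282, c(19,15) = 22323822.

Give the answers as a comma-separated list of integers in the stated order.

11310276995381, 756111184500, 40171771630

@20  (20,12):147560703732·19+1661573386473→4465226757381, (20,13):10246937272·19+147560703732→342252511900, (20,14):549789282·19+10246937272→20692933630, (20,15):22323822·19+549789282→973941900
@21  (21,13):342252511900·20+4465226757381→11310276995381, (21,14):20692933630·20+342252511900→756111184500, (21,15):973941900·20+20692933630→40171771630
Read c(21,13) = 11310276995381, c(21,14) = 756111184500, c(21,15) = 40171771630.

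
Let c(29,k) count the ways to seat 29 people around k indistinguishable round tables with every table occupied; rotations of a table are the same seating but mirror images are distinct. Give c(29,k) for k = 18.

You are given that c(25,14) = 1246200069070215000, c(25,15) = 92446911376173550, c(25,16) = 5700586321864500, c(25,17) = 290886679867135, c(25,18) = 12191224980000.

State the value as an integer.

row 26: T[26][15]=25·92446911376173550+1246200069070215000=3557372853474553750  T[26][16]=25·5700586321864500+92446911376173550=234961569422786050  T[26][17]=25·290886679867135+5700586321864500=12972753318542875  T[26][18]=25·12191224980000+290886679867135=595667304367135
row 27: T[27][16]=26·234961569422786050+3557372853474553750=9666373658466991050  T[27][17]=26·12972753318542875+234961569422786050=572253155704900800  T[27][18]=26·595667304367135+12972753318542875=28460103232088385
row 28: T[28][17]=27·572253155704900800+9666373658466991050=25117208862499312650  T[28][18]=27·28460103232088385+572253155704900800=1340675942971287195
row 29: T[29][18]=28·1340675942971287195+25117208862499312650=62656135265695354110
Read c(29,18) = 62656135265695354110.

62656135265695354110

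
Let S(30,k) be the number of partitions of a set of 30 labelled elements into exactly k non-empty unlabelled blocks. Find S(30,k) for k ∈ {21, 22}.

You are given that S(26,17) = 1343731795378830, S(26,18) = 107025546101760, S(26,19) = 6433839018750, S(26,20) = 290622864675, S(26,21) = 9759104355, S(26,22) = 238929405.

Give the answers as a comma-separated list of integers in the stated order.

@27  (27,18):107025546101760·18+1343731795378830→3270191625210510, (27,19):6433839018750·19+107025546101760→229268487458010, (27,20):290622864675·20+6433839018750→12246296312250, (27,21):9759104355·21+290622864675→495564056130, (27,22):238929405·22+9759104355→15015551265
@28  (28,19):229268487458010·19+3270191625210510→7626292886912700, (28,20):12246296312250·20+229268487458010→474194413703010, (28,21):495564056130·21+12246296312250→22653141490980, (28,22):15015551265·22+495564056130→825906183960
@29  (29,20):474194413703010·20+7626292886912700→17110181160972900, (29,21):22653141490980·21+474194413703010→949910385013590, (29,22):825906183960·22+22653141490980→40823077538100
@30  (30,21):949910385013590·21+17110181160972900→37058299246258290, (30,22):40823077538100·22+949910385013590→1848018090851790
Read S(30,21) = 37058299246258290, S(30,22) = 1848018090851790.

37058299246258290, 1848018090851790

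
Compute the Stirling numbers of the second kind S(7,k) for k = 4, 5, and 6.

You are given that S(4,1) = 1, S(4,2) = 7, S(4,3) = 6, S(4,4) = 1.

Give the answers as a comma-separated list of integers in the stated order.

350, 140, 21

i=5: T(5,2)=1+2·7=15 | T(5,3)=7+3·6=25 | T(5,4)=6+4·1=10 | T(5,5)=1+5·0=1
i=6: T(6,3)=15+3·25=90 | T(6,4)=25+4·10=65 | T(6,5)=10+5·1=15 | T(6,6)=1+6·0=1
i=7: T(7,4)=90+4·65=350 | T(7,5)=65+5·15=140 | T(7,6)=15+6·1=21
Read S(7,4) = 350, S(7,5) = 140, S(7,6) = 21.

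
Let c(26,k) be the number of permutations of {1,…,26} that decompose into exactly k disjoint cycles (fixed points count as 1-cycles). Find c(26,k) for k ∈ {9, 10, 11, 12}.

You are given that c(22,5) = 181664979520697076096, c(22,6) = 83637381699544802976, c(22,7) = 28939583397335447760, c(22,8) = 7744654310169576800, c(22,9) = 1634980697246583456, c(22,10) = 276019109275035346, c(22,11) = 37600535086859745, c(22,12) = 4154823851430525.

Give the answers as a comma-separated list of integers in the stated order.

@23  (23,6):83637381699544802976·22+181664979520697076096→2021687376910682741568, (23,7):28939583397335447760·22+83637381699544802976→720308216440924653696, (23,8):7744654310169576800·22+28939583397335447760→199321978221066137360, (23,9):1634980697246583456·22+7744654310169576800→43714229649594412832, (23,10):276019109275035346·22+1634980697246583456→7707401101297361068, (23,11):37600535086859745·22+276019109275035346→1103230881185949736, (23,12):4154823851430525·22+37600535086859745→129006659818331295
@24  (24,7):720308216440924653696·23+2021687376910682741568→18588776355051949776576, (24,8):199321978221066137360·23+720308216440924653696→5304713715525445812976, (24,9):43714229649594412832·23+199321978221066137360→1204749260161737632496, (24,10):7707401101297361068·23+43714229649594412832→220984454979433717396, (24,11):1103230881185949736·23+7707401101297361068→33081711368574204996, (24,12):129006659818331295·23+1103230881185949736→4070384057007569521
@25  (25,8):5304713715525445812976·24+18588776355051949776576→145901905527662649288000, (25,9):1204749260161737632496·24+5304713715525445812976→34218695959407148992880, (25,10):220984454979433717396·24+1204749260161737632496→6508376179668146850000, (25,11):33081711368574204996·24+220984454979433717396→1014945527825214637300, (25,12):4070384057007569521·24+33081711368574204996→130770928736755873500
@26  (26,9):34218695959407148992880·25+145901905527662649288000→1001369304512841374110000, (26,10):6508376179668146850000·25+34218695959407148992880→196928100451110820242880, (26,11):1014945527825214637300·25+6508376179668146850000→31882014375298512782500, (26,12):130770928736755873500·25+1014945527825214637300→4284218746244111474800
Read c(26,9) = 1001369304512841374110000, c(26,10) = 196928100451110820242880, c(26,11) = 31882014375298512782500, c(26,12) = 4284218746244111474800.

1001369304512841374110000, 196928100451110820242880, 31882014375298512782500, 4284218746244111474800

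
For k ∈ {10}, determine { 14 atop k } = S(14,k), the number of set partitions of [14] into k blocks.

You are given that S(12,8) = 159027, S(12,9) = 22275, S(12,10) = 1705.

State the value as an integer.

752752

[13] T[13,9]:9*22275+159027=359502 · T[13,10]:10*1705+22275=39325
[14] T[14,10]:10*39325+359502=752752
Read S(14,10) = 752752.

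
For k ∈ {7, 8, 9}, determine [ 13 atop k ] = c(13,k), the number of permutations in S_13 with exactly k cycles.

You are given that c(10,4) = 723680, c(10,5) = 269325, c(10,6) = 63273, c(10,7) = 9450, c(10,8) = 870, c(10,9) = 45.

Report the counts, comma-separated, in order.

@11  (11,5):269325·10+723680→3416930, (11,6):63273·10+269325→902055, (11,7):9450·10+63273→157773, (11,8):870·10+9450→18150, (11,9):45·10+870→1320
@12  (12,6):902055·11+3416930→13339535, (12,7):157773·11+902055→2637558, (12,8):18150·11+157773→357423, (12,9):1320·11+18150→32670
@13  (13,7):2637558·12+13339535→44990231, (13,8):357423·12+2637558→6926634, (13,9):32670·12+357423→749463
Read c(13,7) = 44990231, c(13,8) = 6926634, c(13,9) = 749463.

44990231, 6926634, 749463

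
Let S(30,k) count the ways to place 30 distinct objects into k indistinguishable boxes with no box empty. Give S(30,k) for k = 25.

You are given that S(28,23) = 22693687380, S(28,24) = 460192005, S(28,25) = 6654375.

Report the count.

row 29: T[29][24]=24·460192005+22693687380=33738295500  T[29][25]=25·6654375+460192005=626551380
row 30: T[30][25]=25·626551380+33738295500=49402080000
Read S(30,25) = 49402080000.

49402080000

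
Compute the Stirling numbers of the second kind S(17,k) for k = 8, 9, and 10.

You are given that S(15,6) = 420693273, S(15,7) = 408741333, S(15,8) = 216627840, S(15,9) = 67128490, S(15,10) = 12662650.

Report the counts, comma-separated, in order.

r16: T_16,7=7×408741333+420693273=3281882604; T_16,8=8×216627840+408741333=2141764053; T_16,9=9×67128490+216627840=820784250; T_16,10=10×12662650+67128490=193754990
r17: T_17,8=8×2141764053+3281882604=20415995028; T_17,9=9×820784250+2141764053=9528822303; T_17,10=10×193754990+820784250=2758334150
Read S(17,8) = 20415995028, S(17,9) = 9528822303, S(17,10) = 2758334150.

20415995028, 9528822303, 2758334150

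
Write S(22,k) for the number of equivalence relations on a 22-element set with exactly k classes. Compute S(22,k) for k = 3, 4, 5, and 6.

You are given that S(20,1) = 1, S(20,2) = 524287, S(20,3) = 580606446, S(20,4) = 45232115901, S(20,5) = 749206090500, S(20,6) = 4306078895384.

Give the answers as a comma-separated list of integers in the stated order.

5228079450, 727778623825, 19137821912055, 163305339345225

row 21: T[21][2]=2·524287+1=1048575  T[21][3]=3·580606446+524287=1742343625  T[21][4]=4·45232115901+580606446=181509070050  T[21][5]=5·749206090500+45232115901=3791262568401  T[21][6]=6·4306078895384+749206090500=26585679462804
row 22: T[22][3]=3·1742343625+1048575=5228079450  T[22][4]=4·181509070050+1742343625=727778623825  T[22][5]=5·3791262568401+181509070050=19137821912055  T[22][6]=6·26585679462804+3791262568401=163305339345225
Read S(22,3) = 5228079450, S(22,4) = 727778623825, S(22,5) = 19137821912055, S(22,6) = 163305339345225.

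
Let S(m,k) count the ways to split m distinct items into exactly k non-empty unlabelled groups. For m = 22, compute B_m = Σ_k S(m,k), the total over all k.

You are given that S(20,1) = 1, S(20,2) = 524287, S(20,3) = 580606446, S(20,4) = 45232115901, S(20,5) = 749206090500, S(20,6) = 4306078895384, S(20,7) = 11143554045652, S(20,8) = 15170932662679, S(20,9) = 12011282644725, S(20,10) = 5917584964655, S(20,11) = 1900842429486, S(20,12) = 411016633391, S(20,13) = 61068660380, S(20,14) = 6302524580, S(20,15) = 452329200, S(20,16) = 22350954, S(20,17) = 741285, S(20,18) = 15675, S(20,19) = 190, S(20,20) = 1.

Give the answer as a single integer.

4506715738447323

row 21: T[21][1]=1·1+0=1  T[21][2]=2·524287+1=1048575  T[21][3]=3·580606446+524287=1742343625  T[21][4]=4·45232115901+580606446=181509070050  T[21][5]=5·749206090500+45232115901=3791262568401  T[21][6]=6·4306078895384+749206090500=26585679462804  T[21][7]=7·11143554045652+4306078895384=82310957214948  T[21][8]=8·15170932662679+11143554045652=132511015347084  T[21][9]=9·12011282644725+15170932662679=123272476465204  T[21][10]=10·5917584964655+12011282644725=71187132291275  T[21][11]=11·1900842429486+5917584964655=26826851689001  T[21][12]=12·411016633391+1900842429486=6833042030178  T[21][13]=13·61068660380+411016633391=1204909218331  T[21][14]=14·6302524580+61068660380=149304004500  T[21][15]=15·452329200+6302524580=13087462580  T[21][16]=16·22350954+452329200=809944464  T[21][17]=17·741285+22350954=34952799  T[21][18]=18·15675+741285=1023435  T[21][19]=19·190+15675=19285  T[21][20]=20·1+190=210  T[21][21]=21·0+1=1
row 22: T[22][1]=1·1+0=1  T[22][2]=2·1048575+1=2097151  T[22][3]=3·1742343625+1048575=5228079450  T[22][4]=4·181509070050+1742343625=727778623825  T[22][5]=5·3791262568401+181509070050=19137821912055  T[22][6]=6·26585679462804+3791262568401=163305339345225  T[22][7]=7·82310957214948+26585679462804=602762379967440  T[22][8]=8·132511015347084+82310957214948=1142399079991620  T[22][9]=9·123272476465204+132511015347084=1241963303533920  T[22][10]=10·71187132291275+123272476465204=835143799377954  T[22][11]=11·26826851689001+71187132291275=366282500870286  T[22][12]=12·6833042030178+26826851689001=108823356051137  T[22][13]=13·1204909218331+6833042030178=22496861868481  T[22][14]=14·149304004500+1204909218331=3295165281331  T[22][15]=15·13087462580+149304004500=345615943200  T[22][16]=16·809944464+13087462580=26046574004  T[22][17]=17·34952799+809944464=1404142047  T[22][18]=18·1023435+34952799=53374629  T[22][19]=19·19285+1023435=1389850  T[22][20]=20·210+19285=23485  T[22][21]=21·1+210=231  T[22][22]=22·0+1=1
B_22 = ΣS(22,k) = 1+2097151+5228079450+727778623825+19137821912055+163305339345225+602762379967440+1142399079991620+1241963303533920+835143799377954+366282500870286+108823356051137+22496861868481+3295165281331+345615943200+26046574004+1404142047+53374629+1389850+23485+231+1 = 4506715738447323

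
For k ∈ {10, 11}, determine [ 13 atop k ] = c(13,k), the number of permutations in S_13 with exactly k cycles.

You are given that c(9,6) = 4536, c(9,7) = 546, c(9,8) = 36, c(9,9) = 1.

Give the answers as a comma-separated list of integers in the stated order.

row 10: T[10][7]=9·546+4536=9450  T[10][8]=9·36+546=870  T[10][9]=9·1+36=45  T[10][10]=9·0+1=1
row 11: T[11][8]=10·870+9450=18150  T[11][9]=10·45+870=1320  T[11][10]=10·1+45=55  T[11][11]=10·0+1=1
row 12: T[12][9]=11·1320+18150=32670  T[12][10]=11·55+1320=1925  T[12][11]=11·1+55=66
row 13: T[13][10]=12·1925+32670=55770  T[13][11]=12·66+1925=2717
Read c(13,10) = 55770, c(13,11) = 2717.

55770, 2717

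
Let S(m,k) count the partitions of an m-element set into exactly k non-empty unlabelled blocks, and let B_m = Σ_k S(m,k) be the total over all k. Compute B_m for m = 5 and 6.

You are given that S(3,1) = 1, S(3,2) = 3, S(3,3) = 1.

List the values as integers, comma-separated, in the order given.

i=4: T(4,1)=0+1·1=1 | T(4,2)=1+2·3=7 | T(4,3)=3+3·1=6 | T(4,4)=1+4·0=1
i=5: T(5,1)=0+1·1=1 | T(5,2)=1+2·7=15 | T(5,3)=7+3·6=25 | T(5,4)=6+4·1=10 | T(5,5)=1+5·0=1
i=6: T(6,1)=0+1·1=1 | T(6,2)=1+2·15=31 | T(6,3)=15+3·25=90 | T(6,4)=25+4·10=65 | T(6,5)=10+5·1=15 | T(6,6)=1+6·0=1
B_5 = ΣS(5,k) = 1+15+25+10+1 = 52
B_6 = ΣS(6,k) = 1+31+90+65+15+1 = 203

52, 203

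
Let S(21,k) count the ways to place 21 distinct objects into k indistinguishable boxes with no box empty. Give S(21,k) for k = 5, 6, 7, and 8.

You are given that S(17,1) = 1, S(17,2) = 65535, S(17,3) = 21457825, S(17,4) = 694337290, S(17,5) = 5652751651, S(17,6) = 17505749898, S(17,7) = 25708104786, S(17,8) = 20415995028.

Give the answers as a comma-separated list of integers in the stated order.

3791262568401, 26585679462804, 82310957214948, 132511015347084

r18: T_18,2=2×65535+1=131071; T_18,3=3×21457825+65535=64439010; T_18,4=4×694337290+21457825=2798806985; T_18,5=5×5652751651+694337290=28958095545; T_18,6=6×17505749898+5652751651=110687251039; T_18,7=7×25708104786+17505749898=197462483400; T_18,8=8×20415995028+25708104786=189036065010
r19: T_19,3=3×64439010+131071=193448101; T_19,4=4×2798806985+64439010=11259666950; T_19,5=5×28958095545+2798806985=147589284710; T_19,6=6×110687251039+28958095545=693081601779; T_19,7=7×197462483400+110687251039=1492924634839; T_19,8=8×189036065010+197462483400=1709751003480
r20: T_20,4=4×11259666950+193448101=45232115901; T_20,5=5×147589284710+11259666950=749206090500; T_20,6=6×693081601779+147589284710=4306078895384; T_20,7=7×1492924634839+693081601779=11143554045652; T_20,8=8×1709751003480+1492924634839=15170932662679
r21: T_21,5=5×749206090500+45232115901=3791262568401; T_21,6=6×4306078895384+749206090500=26585679462804; T_21,7=7×11143554045652+4306078895384=82310957214948; T_21,8=8×15170932662679+11143554045652=132511015347084
Read S(21,5) = 3791262568401, S(21,6) = 26585679462804, S(21,7) = 82310957214948, S(21,8) = 132511015347084.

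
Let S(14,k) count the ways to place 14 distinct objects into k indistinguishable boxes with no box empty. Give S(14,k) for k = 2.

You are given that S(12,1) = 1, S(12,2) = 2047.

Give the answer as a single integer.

[13] T[13,1]:1*1+0=1 · T[13,2]:2*2047+1=4095
[14] T[14,2]:2*4095+1=8191
Read S(14,2) = 8191.

8191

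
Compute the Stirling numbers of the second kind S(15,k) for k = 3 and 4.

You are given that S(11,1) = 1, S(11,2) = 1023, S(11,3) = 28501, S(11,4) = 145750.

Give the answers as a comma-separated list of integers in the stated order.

i=12: T(12,1)=0+1·1=1 | T(12,2)=1+2·1023=2047 | T(12,3)=1023+3·28501=86526 | T(12,4)=28501+4·145750=611501
i=13: T(13,1)=0+1·1=1 | T(13,2)=1+2·2047=4095 | T(13,3)=2047+3·86526=261625 | T(13,4)=86526+4·611501=2532530
i=14: T(14,2)=1+2·4095=8191 | T(14,3)=4095+3·261625=788970 | T(14,4)=261625+4·2532530=10391745
i=15: T(15,3)=8191+3·788970=2375101 | T(15,4)=788970+4·10391745=42355950
Read S(15,3) = 2375101, S(15,4) = 42355950.

2375101, 42355950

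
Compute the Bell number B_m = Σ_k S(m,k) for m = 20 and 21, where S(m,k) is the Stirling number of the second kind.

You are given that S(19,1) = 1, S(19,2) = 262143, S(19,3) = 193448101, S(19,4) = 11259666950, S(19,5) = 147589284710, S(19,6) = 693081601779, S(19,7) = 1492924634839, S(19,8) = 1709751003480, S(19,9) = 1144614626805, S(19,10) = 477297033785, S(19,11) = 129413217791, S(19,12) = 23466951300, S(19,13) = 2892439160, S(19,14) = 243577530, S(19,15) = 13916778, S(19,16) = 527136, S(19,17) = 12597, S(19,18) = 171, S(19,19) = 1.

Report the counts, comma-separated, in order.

r20: T_20,1=1×1+0=1; T_20,2=2×262143+1=524287; T_20,3=3×193448101+262143=580606446; T_20,4=4×11259666950+193448101=45232115901; T_20,5=5×147589284710+11259666950=749206090500; T_20,6=6×693081601779+147589284710=4306078895384; T_20,7=7×1492924634839+693081601779=11143554045652; T_20,8=8×1709751003480+1492924634839=15170932662679; T_20,9=9×1144614626805+1709751003480=12011282644725; T_20,10=10×477297033785+1144614626805=5917584964655; T_20,11=11×129413217791+477297033785=1900842429486; T_20,12=12×23466951300+129413217791=411016633391; T_20,13=13×2892439160+23466951300=61068660380; T_20,14=14×243577530+2892439160=6302524580; T_20,15=15×13916778+243577530=452329200; T_20,16=16×527136+13916778=22350954; T_20,17=17×12597+527136=741285; T_20,18=18×171+12597=15675; T_20,19=19×1+171=190; T_20,20=20×0+1=1
r21: T_21,1=1×1+0=1; T_21,2=2×524287+1=1048575; T_21,3=3×580606446+524287=1742343625; T_21,4=4×45232115901+580606446=181509070050; T_21,5=5×749206090500+45232115901=3791262568401; T_21,6=6×4306078895384+749206090500=26585679462804; T_21,7=7×11143554045652+4306078895384=82310957214948; T_21,8=8×15170932662679+11143554045652=132511015347084; T_21,9=9×12011282644725+15170932662679=123272476465204; T_21,10=10×5917584964655+12011282644725=71187132291275; T_21,11=11×1900842429486+5917584964655=26826851689001; T_21,12=12×411016633391+1900842429486=6833042030178; T_21,13=13×61068660380+411016633391=1204909218331; T_21,14=14×6302524580+61068660380=149304004500; T_21,15=15×452329200+6302524580=13087462580; T_21,16=16×22350954+452329200=809944464; T_21,17=17×741285+22350954=34952799; T_21,18=18×15675+741285=1023435; T_21,19=19×190+15675=19285; T_21,20=20×1+190=210; T_21,21=21×0+1=1
B_20 = ΣS(20,k) = 1+524287+580606446+45232115901+749206090500+4306078895384+11143554045652+15170932662679+12011282644725+5917584964655+1900842429486+411016633391+61068660380+6302524580+452329200+22350954+741285+15675+190+1 = 51724158235372
B_21 = ΣS(21,k) = 1+1048575+1742343625+181509070050+3791262568401+26585679462804+82310957214948+132511015347084+123272476465204+71187132291275+26826851689001+6833042030178+1204909218331+149304004500+13087462580+809944464+34952799+1023435+19285+210+1 = 474869816156751

51724158235372, 474869816156751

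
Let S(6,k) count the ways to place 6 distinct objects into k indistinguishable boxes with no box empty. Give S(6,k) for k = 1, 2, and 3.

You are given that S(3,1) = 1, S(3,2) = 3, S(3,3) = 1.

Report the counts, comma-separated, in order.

1, 31, 90

@4  (4,1):1·1+0→1, (4,2):3·2+1→7, (4,3):1·3+3→6
@5  (5,1):1·1+0→1, (5,2):7·2+1→15, (5,3):6·3+7→25
@6  (6,1):1·1+0→1, (6,2):15·2+1→31, (6,3):25·3+15→90
Read S(6,1) = 1, S(6,2) = 31, S(6,3) = 90.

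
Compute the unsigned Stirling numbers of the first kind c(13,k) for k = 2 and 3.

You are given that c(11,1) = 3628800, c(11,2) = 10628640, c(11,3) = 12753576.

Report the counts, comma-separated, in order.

row 12: T[12][1]=11·3628800+0=39916800  T[12][2]=11·10628640+3628800=120543840  T[12][3]=11·12753576+10628640=150917976
row 13: T[13][2]=12·120543840+39916800=1486442880  T[13][3]=12·150917976+120543840=1931559552
Read c(13,2) = 1486442880, c(13,3) = 1931559552.

1486442880, 1931559552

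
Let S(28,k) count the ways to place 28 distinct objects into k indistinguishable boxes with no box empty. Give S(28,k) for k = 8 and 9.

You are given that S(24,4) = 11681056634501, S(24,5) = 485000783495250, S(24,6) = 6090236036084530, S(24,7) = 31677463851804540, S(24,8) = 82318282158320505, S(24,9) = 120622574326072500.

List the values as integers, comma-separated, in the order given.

392678226281361931131, 1006698291338432496375

[25] T[25,5]:5*485000783495250+11681056634501=2436684974110751 · T[25,6]:6*6090236036084530+485000783495250=37026417000002430 · T[25,7]:7*31677463851804540+6090236036084530=227832482998716310 · T[25,8]:8*82318282158320505+31677463851804540=690223721118368580 · T[25,9]:9*120622574326072500+82318282158320505=1167921451092973005
[26] T[26,6]:6*37026417000002430+2436684974110751=224595186974125331 · T[26,7]:7*227832482998716310+37026417000002430=1631853797991016600 · T[26,8]:8*690223721118368580+227832482998716310=5749622251945664950 · T[26,9]:9*1167921451092973005+690223721118368580=11201516780955125625
[27] T[27,7]:7*1631853797991016600+224595186974125331=11647571772911241531 · T[27,8]:8*5749622251945664950+1631853797991016600=47628831813556336200 · T[27,9]:9*11201516780955125625+5749622251945664950=106563273280541795575
[28] T[28,8]:8*47628831813556336200+11647571772911241531=392678226281361931131 · T[28,9]:9*106563273280541795575+47628831813556336200=1006698291338432496375
Read S(28,8) = 392678226281361931131, S(28,9) = 1006698291338432496375.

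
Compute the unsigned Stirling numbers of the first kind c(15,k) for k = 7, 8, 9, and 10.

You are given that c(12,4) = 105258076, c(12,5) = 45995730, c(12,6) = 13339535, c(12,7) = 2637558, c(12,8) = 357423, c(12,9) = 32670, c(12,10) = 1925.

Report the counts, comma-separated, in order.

i=13: T(13,5)=105258076+12·45995730=657206836 | T(13,6)=45995730+12·13339535=206070150 | T(13,7)=13339535+12·2637558=44990231 | T(13,8)=2637558+12·357423=6926634 | T(13,9)=357423+12·32670=749463 | T(13,10)=32670+12·1925=55770
i=14: T(14,6)=657206836+13·206070150=3336118786 | T(14,7)=206070150+13·44990231=790943153 | T(14,8)=44990231+13·6926634=135036473 | T(14,9)=6926634+13·749463=16669653 | T(14,10)=749463+13·55770=1474473
i=15: T(15,7)=3336118786+14·790943153=14409322928 | T(15,8)=790943153+14·135036473=2681453775 | T(15,9)=135036473+14·16669653=368411615 | T(15,10)=16669653+14·1474473=37312275
Read c(15,7) = 14409322928, c(15,8) = 2681453775, c(15,9) = 368411615, c(15,10) = 37312275.

14409322928, 2681453775, 368411615, 37312275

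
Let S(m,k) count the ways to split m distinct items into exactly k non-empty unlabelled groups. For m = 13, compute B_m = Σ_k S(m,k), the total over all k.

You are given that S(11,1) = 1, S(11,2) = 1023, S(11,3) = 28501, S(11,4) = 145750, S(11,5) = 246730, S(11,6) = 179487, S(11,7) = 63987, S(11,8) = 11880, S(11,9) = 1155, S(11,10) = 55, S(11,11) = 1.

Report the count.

row 12: T[12][1]=1·1+0=1  T[12][2]=2·1023+1=2047  T[12][3]=3·28501+1023=86526  T[12][4]=4·145750+28501=611501  T[12][5]=5·246730+145750=1379400  T[12][6]=6·179487+246730=1323652  T[12][7]=7·63987+179487=627396  T[12][8]=8·11880+63987=159027  T[12][9]=9·1155+11880=22275  T[12][10]=10·55+1155=1705  T[12][11]=11·1+55=66  T[12][12]=12·0+1=1
row 13: T[13][1]=1·1+0=1  T[13][2]=2·2047+1=4095  T[13][3]=3·86526+2047=261625  T[13][4]=4·611501+86526=2532530  T[13][5]=5·1379400+611501=7508501  T[13][6]=6·1323652+1379400=9321312  T[13][7]=7·627396+1323652=5715424  T[13][8]=8·159027+627396=1899612  T[13][9]=9·22275+159027=359502  T[13][10]=10·1705+22275=39325  T[13][11]=11·66+1705=2431  T[13][12]=12·1+66=78  T[13][13]=13·0+1=1
B_13 = ΣS(13,k) = 1+4095+261625+2532530+7508501+9321312+5715424+1899612+359502+39325+2431+78+1 = 27644437

27644437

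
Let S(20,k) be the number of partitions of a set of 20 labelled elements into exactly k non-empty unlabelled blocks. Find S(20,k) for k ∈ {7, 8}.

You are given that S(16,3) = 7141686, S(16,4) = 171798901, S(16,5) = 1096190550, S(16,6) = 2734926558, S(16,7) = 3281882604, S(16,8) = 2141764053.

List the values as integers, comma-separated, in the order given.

11143554045652, 15170932662679

@17  (17,4):171798901·4+7141686→694337290, (17,5):1096190550·5+171798901→5652751651, (17,6):2734926558·6+1096190550→17505749898, (17,7):3281882604·7+2734926558→25708104786, (17,8):2141764053·8+3281882604→20415995028
@18  (18,5):5652751651·5+694337290→28958095545, (18,6):17505749898·6+5652751651→110687251039, (18,7):25708104786·7+17505749898→197462483400, (18,8):20415995028·8+25708104786→189036065010
@19  (19,6):110687251039·6+28958095545→693081601779, (19,7):197462483400·7+110687251039→1492924634839, (19,8):189036065010·8+197462483400→1709751003480
@20  (20,7):1492924634839·7+693081601779→11143554045652, (20,8):1709751003480·8+1492924634839→15170932662679
Read S(20,7) = 11143554045652, S(20,8) = 15170932662679.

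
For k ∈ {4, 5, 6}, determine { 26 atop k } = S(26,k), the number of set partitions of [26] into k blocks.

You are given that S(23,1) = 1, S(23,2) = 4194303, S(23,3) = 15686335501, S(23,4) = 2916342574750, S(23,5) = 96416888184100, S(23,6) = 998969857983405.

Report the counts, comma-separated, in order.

187226356946265, 12230196160292565, 224595186974125331

i=24: T(24,2)=1+2·4194303=8388607 | T(24,3)=4194303+3·15686335501=47063200806 | T(24,4)=15686335501+4·2916342574750=11681056634501 | T(24,5)=2916342574750+5·96416888184100=485000783495250 | T(24,6)=96416888184100+6·998969857983405=6090236036084530
i=25: T(25,3)=8388607+3·47063200806=141197991025 | T(25,4)=47063200806+4·11681056634501=46771289738810 | T(25,5)=11681056634501+5·485000783495250=2436684974110751 | T(25,6)=485000783495250+6·6090236036084530=37026417000002430
i=26: T(26,4)=141197991025+4·46771289738810=187226356946265 | T(26,5)=46771289738810+5·2436684974110751=12230196160292565 | T(26,6)=2436684974110751+6·37026417000002430=224595186974125331
Read S(26,4) = 187226356946265, S(26,5) = 12230196160292565, S(26,6) = 224595186974125331.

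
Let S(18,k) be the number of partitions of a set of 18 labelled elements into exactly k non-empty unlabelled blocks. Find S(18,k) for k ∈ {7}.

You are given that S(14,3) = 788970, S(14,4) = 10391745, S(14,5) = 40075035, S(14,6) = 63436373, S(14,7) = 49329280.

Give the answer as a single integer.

[15] T[15,4]:4*10391745+788970=42355950 · T[15,5]:5*40075035+10391745=210766920 · T[15,6]:6*63436373+40075035=420693273 · T[15,7]:7*49329280+63436373=408741333
[16] T[16,5]:5*210766920+42355950=1096190550 · T[16,6]:6*420693273+210766920=2734926558 · T[16,7]:7*408741333+420693273=3281882604
[17] T[17,6]:6*2734926558+1096190550=17505749898 · T[17,7]:7*3281882604+2734926558=25708104786
[18] T[18,7]:7*25708104786+17505749898=197462483400
Read S(18,7) = 197462483400.

197462483400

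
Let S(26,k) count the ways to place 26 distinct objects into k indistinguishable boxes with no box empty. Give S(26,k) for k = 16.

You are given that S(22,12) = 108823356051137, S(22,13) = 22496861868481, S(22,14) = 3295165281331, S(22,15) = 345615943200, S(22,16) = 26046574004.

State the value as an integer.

12725877242482560

@23  (23,13):22496861868481·13+108823356051137→401282560341390, (23,14):3295165281331·14+22496861868481→68629175807115, (23,15):345615943200·15+3295165281331→8479404429331, (23,16):26046574004·16+345615943200→762361127264
@24  (24,14):68629175807115·14+401282560341390→1362091021641000, (24,15):8479404429331·15+68629175807115→195820242247080, (24,16):762361127264·16+8479404429331→20677182465555
@25  (25,15):195820242247080·15+1362091021641000→4299394655347200, (25,16):20677182465555·16+195820242247080→526655161695960
@26  (26,16):526655161695960·16+4299394655347200→12725877242482560
Read S(26,16) = 12725877242482560.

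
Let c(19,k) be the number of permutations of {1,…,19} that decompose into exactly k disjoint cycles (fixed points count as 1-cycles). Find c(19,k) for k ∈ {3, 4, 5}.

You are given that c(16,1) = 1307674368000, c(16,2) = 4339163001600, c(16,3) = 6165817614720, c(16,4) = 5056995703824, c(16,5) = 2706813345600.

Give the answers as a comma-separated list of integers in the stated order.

r17: T_17,1=16×1307674368000+0=20922789888000; T_17,2=16×4339163001600+1307674368000=70734282393600; T_17,3=16×6165817614720+4339163001600=102992244837120; T_17,4=16×5056995703824+6165817614720=87077748875904; T_17,5=16×2706813345600+5056995703824=48366009233424
r18: T_18,2=17×70734282393600+20922789888000=1223405590579200; T_18,3=17×102992244837120+70734282393600=1821602444624640; T_18,4=17×87077748875904+102992244837120=1583313975727488; T_18,5=17×48366009233424+87077748875904=909299905844112
r19: T_19,3=18×1821602444624640+1223405590579200=34012249593822720; T_19,4=18×1583313975727488+1821602444624640=30321254007719424; T_19,5=18×909299905844112+1583313975727488=17950712280921504
Read c(19,3) = 34012249593822720, c(19,4) = 30321254007719424, c(19,5) = 17950712280921504.

34012249593822720, 30321254007719424, 17950712280921504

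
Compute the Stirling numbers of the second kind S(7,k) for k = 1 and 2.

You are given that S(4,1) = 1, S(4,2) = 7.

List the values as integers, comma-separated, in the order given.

i=5: T(5,1)=0+1·1=1 | T(5,2)=1+2·7=15
i=6: T(6,1)=0+1·1=1 | T(6,2)=1+2·15=31
i=7: T(7,1)=0+1·1=1 | T(7,2)=1+2·31=63
Read S(7,1) = 1, S(7,2) = 63.

1, 63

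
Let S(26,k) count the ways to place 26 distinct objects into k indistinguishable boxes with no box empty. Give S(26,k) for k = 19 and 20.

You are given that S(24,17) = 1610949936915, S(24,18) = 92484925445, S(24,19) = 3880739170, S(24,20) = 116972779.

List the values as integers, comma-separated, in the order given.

6433839018750, 290622864675

[25] T[25,18]:18*92484925445+1610949936915=3275678594925 · T[25,19]:19*3880739170+92484925445=166218969675 · T[25,20]:20*116972779+3880739170=6220194750
[26] T[26,19]:19*166218969675+3275678594925=6433839018750 · T[26,20]:20*6220194750+166218969675=290622864675
Read S(26,19) = 6433839018750, S(26,20) = 290622864675.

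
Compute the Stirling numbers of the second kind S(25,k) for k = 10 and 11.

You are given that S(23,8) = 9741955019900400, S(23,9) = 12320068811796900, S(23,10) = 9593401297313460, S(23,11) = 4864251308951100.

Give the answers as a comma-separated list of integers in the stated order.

r24: T_24,9=9×12320068811796900+9741955019900400=120622574326072500; T_24,10=10×9593401297313460+12320068811796900=108254081784931500; T_24,11=11×4864251308951100+9593401297313460=63100165695775560
r25: T_25,10=10×108254081784931500+120622574326072500=1203163392175387500; T_25,11=11×63100165695775560+108254081784931500=802355904438462660
Read S(25,10) = 1203163392175387500, S(25,11) = 802355904438462660.

1203163392175387500, 802355904438462660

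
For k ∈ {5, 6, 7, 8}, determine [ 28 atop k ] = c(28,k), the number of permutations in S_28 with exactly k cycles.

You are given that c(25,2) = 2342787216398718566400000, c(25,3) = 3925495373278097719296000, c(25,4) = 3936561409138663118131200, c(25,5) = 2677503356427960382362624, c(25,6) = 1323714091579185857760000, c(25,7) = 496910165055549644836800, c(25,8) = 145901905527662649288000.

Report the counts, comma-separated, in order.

55278125307966865191587481600, 28969458895980281319670568448, 11616723683566425573507775872, 3673742549077683082376236224

[26] T[26,3]:25*3925495373278097719296000+2342787216398718566400000=100480171548351161548800000 · T[26,4]:25*3936561409138663118131200+3925495373278097719296000=102339530601744675672576000 · T[26,5]:25*2677503356427960382362624+3936561409138663118131200=70874145319837672677196800 · T[26,6]:25*1323714091579185857760000+2677503356427960382362624=35770355645907606826362624 · T[26,7]:25*496910165055549644836800+1323714091579185857760000=13746468217967926978680000 · T[26,8]:25*145901905527662649288000+496910165055549644836800=4144457803247115877036800
[27] T[27,4]:26*102339530601744675672576000+100480171548351161548800000=2761307967193712729035776000 · T[27,5]:26*70874145319837672677196800+102339530601744675672576000=1945067308917524165279692800 · T[27,6]:26*35770355645907606826362624+70874145319837672677196800=1000903392113435450162625024 · T[27,7]:26*13746468217967926978680000+35770355645907606826362624=393178529313073708272042624 · T[27,8]:26*4144457803247115877036800+13746468217967926978680000=121502371102392939781636800
[28] T[28,5]:27*1945067308917524165279692800+2761307967193712729035776000=55278125307966865191587481600 · T[28,6]:27*1000903392113435450162625024+1945067308917524165279692800=28969458895980281319670568448 · T[28,7]:27*393178529313073708272042624+1000903392113435450162625024=11616723683566425573507775872 · T[28,8]:27*121502371102392939781636800+393178529313073708272042624=3673742549077683082376236224
Read c(28,5) = 55278125307966865191587481600, c(28,6) = 28969458895980281319670568448, c(28,7) = 11616723683566425573507775872, c(28,8) = 3673742549077683082376236224.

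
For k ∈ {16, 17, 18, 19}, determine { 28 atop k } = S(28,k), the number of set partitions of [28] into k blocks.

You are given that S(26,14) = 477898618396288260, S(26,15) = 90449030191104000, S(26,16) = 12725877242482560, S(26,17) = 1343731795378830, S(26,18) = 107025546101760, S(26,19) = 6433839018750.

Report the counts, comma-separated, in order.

row 27: T[27][15]=15·90449030191104000+477898618396288260=1834634071262848260  T[27][16]=16·12725877242482560+90449030191104000=294063066070824960  T[27][17]=17·1343731795378830+12725877242482560=35569317763922670  T[27][18]=18·107025546101760+1343731795378830=3270191625210510  T[27][19]=19·6433839018750+107025546101760=229268487458010
row 28: T[28][16]=16·294063066070824960+1834634071262848260=6539643128396047620  T[28][17]=17·35569317763922670+294063066070824960=898741468057510350  T[28][18]=18·3270191625210510+35569317763922670=94432767017711850  T[28][19]=19·229268487458010+3270191625210510=7626292886912700
Read S(28,16) = 6539643128396047620, S(28,17) = 898741468057510350, S(28,18) = 94432767017711850, S(28,19) = 7626292886912700.

6539643128396047620, 898741468057510350, 94432767017711850, 7626292886912700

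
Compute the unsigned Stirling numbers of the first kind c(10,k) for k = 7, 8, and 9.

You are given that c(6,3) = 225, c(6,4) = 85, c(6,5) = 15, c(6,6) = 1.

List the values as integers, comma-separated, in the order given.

[7] T[7,4]:6*85+225=735 · T[7,5]:6*15+85=175 · T[7,6]:6*1+15=21 · T[7,7]:6*0+1=1
[8] T[8,5]:7*175+735=1960 · T[8,6]:7*21+175=322 · T[8,7]:7*1+21=28 · T[8,8]:7*0+1=1
[9] T[9,6]:8*322+1960=4536 · T[9,7]:8*28+322=546 · T[9,8]:8*1+28=36 · T[9,9]:8*0+1=1
[10] T[10,7]:9*546+4536=9450 · T[10,8]:9*36+546=870 · T[10,9]:9*1+36=45
Read c(10,7) = 9450, c(10,8) = 870, c(10,9) = 45.

9450, 870, 45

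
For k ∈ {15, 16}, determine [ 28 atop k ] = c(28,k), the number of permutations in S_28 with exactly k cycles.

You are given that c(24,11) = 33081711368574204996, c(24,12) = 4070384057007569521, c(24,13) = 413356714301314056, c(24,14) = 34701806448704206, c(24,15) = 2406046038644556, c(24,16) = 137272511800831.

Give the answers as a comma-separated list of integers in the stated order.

5370555489012577816470, 398629729895941637715

r25: T_25,12=24×4070384057007569521+33081711368574204996=130770928736755873500; T_25,13=24×413356714301314056+4070384057007569521=13990945200239106865; T_25,14=24×34701806448704206+413356714301314056=1246200069070215000; T_25,15=24×2406046038644556+34701806448704206=92446911376173550; T_25,16=24×137272511800831+2406046038644556=5700586321864500
r26: T_26,13=25×13990945200239106865+130770928736755873500=480544558742733545125; T_26,14=25×1246200069070215000+13990945200239106865=45145946926994481865; T_26,15=25×92446911376173550+1246200069070215000=3557372853474553750; T_26,16=25×5700586321864500+92446911376173550=234961569422786050
r27: T_27,14=26×45145946926994481865+480544558742733545125=1654339178844590073615; T_27,15=26×3557372853474553750+45145946926994481865=137637641117332879365; T_27,16=26×234961569422786050+3557372853474553750=9666373658466991050
r28: T_28,15=27×137637641117332879365+1654339178844590073615=5370555489012577816470; T_28,16=27×9666373658466991050+137637641117332879365=398629729895941637715
Read c(28,15) = 5370555489012577816470, c(28,16) = 398629729895941637715.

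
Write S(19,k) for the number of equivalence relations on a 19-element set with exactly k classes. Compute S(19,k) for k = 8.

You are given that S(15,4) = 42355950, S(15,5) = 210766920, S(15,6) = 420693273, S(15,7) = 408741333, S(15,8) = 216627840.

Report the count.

1709751003480

i=16: T(16,5)=42355950+5·210766920=1096190550 | T(16,6)=210766920+6·420693273=2734926558 | T(16,7)=420693273+7·408741333=3281882604 | T(16,8)=408741333+8·216627840=2141764053
i=17: T(17,6)=1096190550+6·2734926558=17505749898 | T(17,7)=2734926558+7·3281882604=25708104786 | T(17,8)=3281882604+8·2141764053=20415995028
i=18: T(18,7)=17505749898+7·25708104786=197462483400 | T(18,8)=25708104786+8·20415995028=189036065010
i=19: T(19,8)=197462483400+8·189036065010=1709751003480
Read S(19,8) = 1709751003480.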